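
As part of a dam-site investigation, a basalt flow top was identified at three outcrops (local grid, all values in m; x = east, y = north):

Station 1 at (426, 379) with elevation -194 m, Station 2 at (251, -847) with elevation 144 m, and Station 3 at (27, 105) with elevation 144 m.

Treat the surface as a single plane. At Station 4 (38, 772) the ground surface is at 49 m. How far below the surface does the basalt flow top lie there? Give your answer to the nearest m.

27 m

Two edge vectors: Station 1→Station 2 = (-175, -1226, 338), Station 1→Station 3 = (-399, -274, 338).
Normal n = (Station 1→Station 2) × (Station 1→Station 3) = (-321776, -75712, -441224).
So ∂z/∂x = −n_x/n_z = −0.72928 and ∂z/∂y = −n_y/n_z = −0.17160.
Intercept c from Station 1: -194 + 310.67 + 65.03 = 181.71.
At (38, 772): z_contact = −27.7 − 132.5 + 181.71 = 21.5 m.
Depth below ground = 49 − 21.5 = 27 m.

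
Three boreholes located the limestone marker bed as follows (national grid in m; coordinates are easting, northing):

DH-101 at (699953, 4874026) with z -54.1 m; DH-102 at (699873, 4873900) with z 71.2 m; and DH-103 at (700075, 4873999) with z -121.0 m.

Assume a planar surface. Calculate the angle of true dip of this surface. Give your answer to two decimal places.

Two edge vectors: DH-101→DH-102 = (-80, -126, 125.3), DH-101→DH-103 = (122, -27, -66.9).
Normal n = (DH-101→DH-102) × (DH-101→DH-103) = (11812.5, 9934.6, 17532).
So ∂z/∂easting = −n_x/n_z = −0.67377 and ∂z/∂northing = −n_y/n_z = −0.56666.
Gradient magnitude |∇z| = √(a² + b²) = √(0.45396 + 0.32110) = 0.88038.
True dip = arctan(0.88038) = 41.36°, dipping toward NE (azimuth ≈ 050°).

41.36°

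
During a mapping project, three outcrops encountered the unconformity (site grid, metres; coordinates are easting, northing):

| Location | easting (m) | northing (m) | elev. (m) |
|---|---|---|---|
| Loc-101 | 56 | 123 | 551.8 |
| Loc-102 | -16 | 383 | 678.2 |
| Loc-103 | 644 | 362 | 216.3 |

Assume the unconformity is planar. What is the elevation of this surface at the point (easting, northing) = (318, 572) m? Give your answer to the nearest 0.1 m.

503.3 m

Let the plane be z = a·easting + b·northing + c.
Loc-102−Loc-101: −72a + 260b = 126.4;  Loc-103−Loc-101: 588a + 239b = −335.5.
Solving gives a = −0.69046, b = 0.29495.
Then c = 551.8 − a·56 − b·123 = 554.19.
At (318, 572): z = −219.6 + 168.7 + 554.19 = 503.3 m.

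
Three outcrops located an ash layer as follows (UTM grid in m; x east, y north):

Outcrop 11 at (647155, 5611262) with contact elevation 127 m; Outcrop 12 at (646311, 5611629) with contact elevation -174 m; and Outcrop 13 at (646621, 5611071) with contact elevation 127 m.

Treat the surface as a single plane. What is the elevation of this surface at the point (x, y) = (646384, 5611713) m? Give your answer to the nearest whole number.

-200 m

Two edge vectors: Outcrop 11→Outcrop 12 = (-844, 367, -301), Outcrop 11→Outcrop 13 = (-534, -191, 0).
Normal n = (Outcrop 11→Outcrop 12) × (Outcrop 11→Outcrop 13) = (-57491, 160734, 357182).
So ∂z/∂x = −n_x/n_z = 0.16095716 and ∂z/∂y = −n_y/n_z = −0.45000588.
Intercept c from Outcrop 11: 127 − 104164.23 + 2525100.89 = 2421063.66.
At (646384, 5611713): z = 104040.1 − 2525303.8 + 2421063.66 = -200.1 m.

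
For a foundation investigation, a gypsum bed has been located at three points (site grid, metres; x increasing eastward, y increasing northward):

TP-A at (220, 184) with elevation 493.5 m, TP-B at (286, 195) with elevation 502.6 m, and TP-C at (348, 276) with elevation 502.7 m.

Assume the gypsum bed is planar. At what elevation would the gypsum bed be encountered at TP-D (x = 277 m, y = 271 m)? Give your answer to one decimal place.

492.1 m

Let the plane be z = a·x + b·y + c.
TP-B−TP-A: 66a + 11b = 9.1;  TP-C−TP-A: 128a + 92b = 9.2.
Solving gives a = 0.15780, b = −0.11955.
Then c = 493.5 − a·220 − b·184 = 480.78.
At (277, 271): z = 43.7 − 32.4 + 480.78 = 492.1 m.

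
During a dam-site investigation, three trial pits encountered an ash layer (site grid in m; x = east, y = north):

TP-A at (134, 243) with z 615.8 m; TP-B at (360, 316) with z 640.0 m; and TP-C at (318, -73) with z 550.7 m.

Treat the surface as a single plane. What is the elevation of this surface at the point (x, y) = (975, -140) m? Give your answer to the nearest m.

558 m

Two edge vectors: TP-A→TP-B = (226, 73, 24.2), TP-A→TP-C = (184, -316, -65.1).
Normal n = (TP-A→TP-B) × (TP-A→TP-C) = (2894.9, 19165.4, -84848).
So ∂z/∂x = −n_x/n_z = 0.03412 and ∂z/∂y = −n_y/n_z = 0.22588.
Intercept c from TP-A: 615.8 − 4.57 − 54.89 = 556.34.
At (975, -140): z = 33.3 − 31.6 + 556.34 = 558.0 m.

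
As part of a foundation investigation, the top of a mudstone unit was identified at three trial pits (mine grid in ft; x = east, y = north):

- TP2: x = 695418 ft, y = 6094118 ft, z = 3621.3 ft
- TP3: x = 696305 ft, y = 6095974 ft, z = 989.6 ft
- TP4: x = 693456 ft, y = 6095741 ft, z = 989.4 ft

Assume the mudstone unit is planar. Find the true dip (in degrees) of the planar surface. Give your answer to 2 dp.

55.96°

Let the plane be z = a·x + b·y + c.
TP3−TP2: 887a + 1856b = −2631.7;  TP4−TP2: −1962a + 1623b = −2631.9.
Solving gives a = 0.12075, b = −1.47565.
Gradient magnitude |∇z| = √(a² + b²) = √(0.01458 + 2.17755) = 1.48058.
True dip = arctan(1.48058) = 55.96°, dipping toward N (azimuth ≈ 355°).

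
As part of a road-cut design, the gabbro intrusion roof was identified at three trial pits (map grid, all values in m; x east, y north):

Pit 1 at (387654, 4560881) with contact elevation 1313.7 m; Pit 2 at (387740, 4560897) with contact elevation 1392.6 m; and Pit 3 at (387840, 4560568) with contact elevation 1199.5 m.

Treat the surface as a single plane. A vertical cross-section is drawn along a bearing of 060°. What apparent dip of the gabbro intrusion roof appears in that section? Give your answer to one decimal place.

Let the plane be z = a·x + b·y + c.
Pit 2−Pit 1: 86a + 16b = 78.9;  Pit 3−Pit 1: 186a − 313b = −114.2.
Solving gives a = 0.76499, b = 0.81945.
Unit vector along 060° is (sin 60°, cos 60°) = (0.8660, 0.5000).
Slope in that direction = a·(0.8660) + b·(0.5000) = 1.07222.
Apparent dip = arctan|1.07222| = 47.0° (true dip is 48.3°, so apparent ≤ true as expected).

47.0°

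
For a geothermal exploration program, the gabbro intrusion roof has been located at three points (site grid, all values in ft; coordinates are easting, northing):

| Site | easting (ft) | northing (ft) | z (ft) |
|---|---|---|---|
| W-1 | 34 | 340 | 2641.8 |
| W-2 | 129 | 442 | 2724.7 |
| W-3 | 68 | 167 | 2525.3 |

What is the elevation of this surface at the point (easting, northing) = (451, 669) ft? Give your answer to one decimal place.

2922.9 ft

Let the plane be z = a·easting + b·northing + c.
W-2−W-1: 95a + 102b = 82.9;  W-3−W-1: 34a − 173b = −116.5.
Solving gives a = 0.12353, b = 0.69769.
Then c = 2641.8 − a·34 − b·340 = 2400.39.
At (451, 669): z = 55.7 + 466.8 + 2400.39 = 2922.9 ft.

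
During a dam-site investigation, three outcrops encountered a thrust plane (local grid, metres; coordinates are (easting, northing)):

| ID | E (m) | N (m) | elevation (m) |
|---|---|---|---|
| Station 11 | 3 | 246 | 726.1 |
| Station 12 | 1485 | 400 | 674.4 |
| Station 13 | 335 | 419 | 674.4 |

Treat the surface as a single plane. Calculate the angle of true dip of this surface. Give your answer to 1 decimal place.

Let the plane be z = a·E + b·N + c.
Station 12−Station 11: 1482a + 154b = −51.7;  Station 13−Station 11: 332a + 173b = −51.7.
Solving gives a = −0.00479, b = −0.28966.
Gradient magnitude |∇z| = √(a² + b²) = √(0.00002 + 0.08390) = 0.28970.
True dip = arctan(0.28970) = 16.2°, dipping toward N (azimuth ≈ 001°).

16.2°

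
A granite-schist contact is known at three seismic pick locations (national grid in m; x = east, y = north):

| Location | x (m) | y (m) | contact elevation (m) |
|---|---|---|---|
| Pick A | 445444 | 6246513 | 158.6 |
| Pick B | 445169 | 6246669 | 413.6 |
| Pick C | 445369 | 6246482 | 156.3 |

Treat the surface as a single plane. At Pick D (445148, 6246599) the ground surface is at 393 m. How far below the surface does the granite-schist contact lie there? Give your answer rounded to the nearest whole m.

Let the plane be z = a·x + b·y + c.
Pick B−Pick A: −275a + 156b = 255;  Pick C−Pick A: −75a − 31b = −2.3.
Solving gives a = −0.37311248, b = 0.97688504.
Then c = 158.6 − a·445444 − b·6246513 = −5935765.80.
At (445148, 6246599): z_contact = −166090.3 + 6102209.1 − 5935765.80 = 353.1 m.
Depth below ground = 393 − 353.1 = 40 m.

40 m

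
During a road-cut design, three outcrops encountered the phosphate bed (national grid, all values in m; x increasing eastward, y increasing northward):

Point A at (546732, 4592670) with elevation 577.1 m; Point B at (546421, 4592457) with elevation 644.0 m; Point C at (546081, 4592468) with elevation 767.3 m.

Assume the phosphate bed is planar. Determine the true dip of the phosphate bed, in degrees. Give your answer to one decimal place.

22.3°

Two edge vectors: Point A→Point B = (-311, -213, 66.9), Point A→Point C = (-651, -202, 190.2).
Normal n = (Point A→Point B) × (Point A→Point C) = (-26998.8, 15600.3, -75841).
So ∂z/∂x = −n_x/n_z = −0.35599 and ∂z/∂y = −n_y/n_z = 0.20570.
Gradient magnitude |∇z| = √(a² + b²) = √(0.12673 + 0.04231) = 0.41115.
True dip = arctan(0.41115) = 22.3°, dipping toward ESE (azimuth ≈ 120°).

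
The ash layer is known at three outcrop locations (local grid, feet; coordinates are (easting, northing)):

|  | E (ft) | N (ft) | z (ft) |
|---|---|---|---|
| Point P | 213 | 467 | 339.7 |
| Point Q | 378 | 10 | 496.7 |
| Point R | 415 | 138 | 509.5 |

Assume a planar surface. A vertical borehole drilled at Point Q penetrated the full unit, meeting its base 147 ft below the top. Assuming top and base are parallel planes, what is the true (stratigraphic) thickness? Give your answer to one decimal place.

121.0 ft

Let the plane be z = a·E + b·N + c.
Point Q−Point P: 165a − 457b = 157;  Point R−Point P: 202a − 329b = 169.8.
Solving gives a = 0.68226, b = −0.09722.
|∇z| = √(a²+b²) = 0.68915, so dip δ = arctan(0.68915) = 34.57°.
True thickness = vertical thickness × cos δ = 147 × cos 34.57° = 121.0 ft.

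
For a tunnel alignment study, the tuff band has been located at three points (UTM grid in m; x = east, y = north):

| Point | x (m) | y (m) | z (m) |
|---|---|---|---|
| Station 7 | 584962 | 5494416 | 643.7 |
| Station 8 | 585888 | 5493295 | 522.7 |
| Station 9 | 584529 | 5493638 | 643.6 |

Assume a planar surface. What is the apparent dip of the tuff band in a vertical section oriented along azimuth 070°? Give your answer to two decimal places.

3.34°

Let the plane be z = a·x + b·y + c.
Station 8−Station 7: 926a − 1121b = −121;  Station 9−Station 7: −433a − 778b = −0.1.
Solving gives a = −0.07798, b = 0.04353.
Unit vector along 070° is (sin 70°, cos 70°) = (0.9397, 0.3420).
Slope in that direction = a·(0.9397) + b·(0.3420) = −0.05839.
Apparent dip = arctan|0.05839| = 3.34° (true dip is 5.1°, so apparent ≤ true as expected).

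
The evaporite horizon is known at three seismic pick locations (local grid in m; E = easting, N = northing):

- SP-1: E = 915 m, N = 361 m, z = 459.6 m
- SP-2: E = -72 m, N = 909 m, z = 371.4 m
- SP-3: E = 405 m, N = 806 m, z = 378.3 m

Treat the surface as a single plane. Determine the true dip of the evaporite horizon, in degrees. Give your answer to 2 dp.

Let the plane be z = a·E + b·N + c.
SP-2−SP-1: −987a + 548b = −88.2;  SP-3−SP-1: −510a + 445b = −81.3.
Solving gives a = −0.03320, b = −0.22075.
Gradient magnitude |∇z| = √(a² + b²) = √(0.00110 + 0.04873) = 0.22323.
True dip = arctan(0.22323) = 12.58°, dipping toward N (azimuth ≈ 009°).

12.58°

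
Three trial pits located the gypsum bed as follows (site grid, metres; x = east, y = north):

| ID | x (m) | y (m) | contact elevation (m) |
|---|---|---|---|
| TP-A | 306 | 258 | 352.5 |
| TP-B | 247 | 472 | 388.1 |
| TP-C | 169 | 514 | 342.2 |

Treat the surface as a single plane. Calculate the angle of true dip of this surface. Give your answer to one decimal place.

41.5°

Two edge vectors: TP-A→TP-B = (-59, 214, 35.6), TP-A→TP-C = (-137, 256, -10.3).
Normal n = (TP-A→TP-B) × (TP-A→TP-C) = (-11317.8, -5484.9, 14214).
So ∂z/∂x = −n_x/n_z = 0.79624 and ∂z/∂y = −n_y/n_z = 0.38588.
Gradient magnitude |∇z| = √(a² + b²) = √(0.63400 + 0.14890) = 0.88482.
True dip = arctan(0.88482) = 41.5°, dipping toward WSW (azimuth ≈ 244°).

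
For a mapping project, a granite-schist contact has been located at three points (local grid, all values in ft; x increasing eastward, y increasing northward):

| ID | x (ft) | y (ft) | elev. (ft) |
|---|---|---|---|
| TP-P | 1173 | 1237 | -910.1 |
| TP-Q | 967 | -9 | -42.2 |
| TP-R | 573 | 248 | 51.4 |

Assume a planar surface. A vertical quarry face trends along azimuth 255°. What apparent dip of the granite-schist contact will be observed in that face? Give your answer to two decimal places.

Let the plane be z = a·x + b·y + c.
TP-Q−TP-P: −206a − 1246b = 867.9;  TP-R−TP-P: −600a − 989b = 961.5.
Solving gives a = −0.62456, b = −0.59329.
Unit vector along 255° is (sin 255°, cos 255°) = (-0.9659, -0.2588).
Slope in that direction = a·(-0.9659) + b·(-0.2588) = 0.75683.
Apparent dip = arctan|0.75683| = 37.12° (true dip is 40.7°, so apparent ≤ true as expected).

37.12°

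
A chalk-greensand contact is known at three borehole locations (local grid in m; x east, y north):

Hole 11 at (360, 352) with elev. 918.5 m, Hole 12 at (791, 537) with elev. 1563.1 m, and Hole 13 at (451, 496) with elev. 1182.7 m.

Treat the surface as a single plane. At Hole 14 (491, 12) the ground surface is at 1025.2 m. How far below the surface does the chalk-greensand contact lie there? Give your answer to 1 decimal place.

394.5 m

Let the plane be z = a·x + b·y + c.
Hole 12−Hole 11: 431a + 185b = 644.6;  Hole 13−Hole 11: 91a + 144b = 264.2.
Solving gives a = 0.97162, b = 1.22071.
Then c = 918.5 − a·360 − b·352 = 139.03.
At (491, 12): z_contact = 477.07 + 14.65 + 139.03 = 630.74 m.
Depth below ground = 1025.2 − 630.74 = 394.5 m.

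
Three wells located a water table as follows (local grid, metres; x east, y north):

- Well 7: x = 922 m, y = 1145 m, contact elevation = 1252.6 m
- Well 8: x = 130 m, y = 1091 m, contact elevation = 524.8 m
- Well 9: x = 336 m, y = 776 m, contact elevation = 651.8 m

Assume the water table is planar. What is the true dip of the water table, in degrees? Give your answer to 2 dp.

42.79°

Let the plane be z = a·x + b·y + c.
Well 8−Well 7: −792a − 54b = −727.8;  Well 9−Well 7: −586a − 369b = −600.8.
Solving gives a = 0.90603, b = 0.18934.
Gradient magnitude |∇z| = √(a² + b²) = √(0.82089 + 0.03585) = 0.92560.
True dip = arctan(0.92560) = 42.79°, dipping toward WSW (azimuth ≈ 258°).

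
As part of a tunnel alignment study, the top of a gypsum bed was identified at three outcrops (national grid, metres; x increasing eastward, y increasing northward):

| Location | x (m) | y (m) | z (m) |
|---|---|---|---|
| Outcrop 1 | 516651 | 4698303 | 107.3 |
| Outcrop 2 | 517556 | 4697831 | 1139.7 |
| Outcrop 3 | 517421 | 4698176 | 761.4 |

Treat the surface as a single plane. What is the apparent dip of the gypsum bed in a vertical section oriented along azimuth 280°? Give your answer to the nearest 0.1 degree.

Let the plane be z = a·x + b·y + c.
Outcrop 2−Outcrop 1: 905a − 472b = 1032.4;  Outcrop 3−Outcrop 1: 770a − 127b = 654.1.
Solving gives a = 0.71476, b = −0.81683.
Unit vector along 280° is (sin 280°, cos 280°) = (-0.9848, 0.1736).
Slope in that direction = a·(-0.9848) + b·(0.1736) = −0.84574.
Apparent dip = arctan|0.84574| = 40.2° (true dip is 47.3°, so apparent ≤ true as expected).

40.2°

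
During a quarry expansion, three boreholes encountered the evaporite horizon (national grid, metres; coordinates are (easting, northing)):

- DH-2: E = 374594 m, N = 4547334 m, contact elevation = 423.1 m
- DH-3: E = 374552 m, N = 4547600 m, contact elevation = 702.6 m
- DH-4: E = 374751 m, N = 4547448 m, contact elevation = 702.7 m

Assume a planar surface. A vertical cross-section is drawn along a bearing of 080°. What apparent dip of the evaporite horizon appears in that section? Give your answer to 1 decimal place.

47.9°

Let the plane be z = a·E + b·N + c.
DH-3−DH-2: −42a + 266b = 279.5;  DH-4−DH-2: 157a + 114b = 279.6.
Solving gives a = 0.91322, b = 1.19495.
Unit vector along 080° is (sin 80°, cos 80°) = (0.9848, 0.1736).
Slope in that direction = a·(0.9848) + b·(0.1736) = 1.10685.
Apparent dip = arctan|1.10685| = 47.9° (true dip is 56.4°, so apparent ≤ true as expected).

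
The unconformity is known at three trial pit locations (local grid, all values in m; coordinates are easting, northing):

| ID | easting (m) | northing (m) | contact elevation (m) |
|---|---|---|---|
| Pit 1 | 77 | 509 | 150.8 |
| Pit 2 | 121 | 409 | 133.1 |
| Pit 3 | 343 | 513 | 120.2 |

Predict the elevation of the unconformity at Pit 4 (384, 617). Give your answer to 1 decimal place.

128.5 m

Two edge vectors: Pit 1→Pit 2 = (44, -100, -17.7), Pit 1→Pit 3 = (266, 4, -30.6).
Normal n = (Pit 1→Pit 2) × (Pit 1→Pit 3) = (3130.8, -3361.8, 26776).
So ∂z/∂easting = −n_x/n_z = −0.11693 and ∂z/∂northing = −n_y/n_z = 0.12555.
Intercept c from Pit 1: 150.8 + 9.00 − 63.91 = 95.90.
At (384, 617): z = −44.9 + 77.5 + 95.90 = 128.5 m.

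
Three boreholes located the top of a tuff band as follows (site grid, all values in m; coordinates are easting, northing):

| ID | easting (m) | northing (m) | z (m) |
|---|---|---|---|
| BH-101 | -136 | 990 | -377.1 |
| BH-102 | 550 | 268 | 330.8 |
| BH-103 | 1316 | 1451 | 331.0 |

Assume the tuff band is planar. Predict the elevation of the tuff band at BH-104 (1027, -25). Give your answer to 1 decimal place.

740.0 m

Let the plane be z = a·easting + b·northing + c.
BH-102−BH-101: 686a − 722b = 707.9;  BH-103−BH-101: 1452a + 461b = 708.1.
Solving gives a = 0.613803, b = −0.397273.
Then c = -377.1 − a·-136 − b·990 = 99.68.
At (1027, -25): z = 630.4 + 9.9 + 99.68 = 740.0 m.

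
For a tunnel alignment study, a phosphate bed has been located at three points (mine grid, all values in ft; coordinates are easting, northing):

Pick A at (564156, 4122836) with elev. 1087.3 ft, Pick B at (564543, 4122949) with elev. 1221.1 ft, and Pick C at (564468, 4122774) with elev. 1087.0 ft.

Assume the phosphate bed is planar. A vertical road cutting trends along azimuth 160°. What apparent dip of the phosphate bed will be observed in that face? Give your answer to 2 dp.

Two edge vectors: Pick A→Pick B = (387, 113, 133.8), Pick A→Pick C = (312, -62, -0.3).
Normal n = (Pick A→Pick B) × (Pick A→Pick C) = (8261.7, 41861.7, -59250).
So ∂z/∂easting = −n_x/n_z = 0.13944 and ∂z/∂northing = −n_y/n_z = 0.70653.
Unit vector along 160° is (sin 160°, cos 160°) = (0.3420, -0.9397).
Slope in that direction = a·(0.3420) + b·(-0.9397) = −0.61623.
Apparent dip = arctan|0.61623| = 31.64° (true dip is 35.8°, so apparent ≤ true as expected).

31.64°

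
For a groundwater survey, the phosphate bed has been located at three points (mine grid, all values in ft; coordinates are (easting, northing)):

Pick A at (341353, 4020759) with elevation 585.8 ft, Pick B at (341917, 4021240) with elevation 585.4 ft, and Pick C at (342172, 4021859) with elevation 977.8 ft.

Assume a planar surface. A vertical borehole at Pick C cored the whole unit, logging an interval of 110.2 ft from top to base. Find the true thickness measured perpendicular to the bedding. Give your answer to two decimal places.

Two edge vectors: Pick A→Pick B = (564, 481, -0.4), Pick A→Pick C = (819, 1100, 392).
Normal n = (Pick A→Pick B) × (Pick A→Pick C) = (188992, -221415.6, 226461).
So ∂z/∂E = −n_x/n_z = −0.83455 and ∂z/∂N = −n_y/n_z = 0.97772.
|∇z| = √(a²+b²) = 1.28546, so dip δ = arctan(1.28546) = 52.12°.
True thickness = vertical thickness × cos δ = 110.2 × cos 52.12° = 67.66 ft.

67.66 ft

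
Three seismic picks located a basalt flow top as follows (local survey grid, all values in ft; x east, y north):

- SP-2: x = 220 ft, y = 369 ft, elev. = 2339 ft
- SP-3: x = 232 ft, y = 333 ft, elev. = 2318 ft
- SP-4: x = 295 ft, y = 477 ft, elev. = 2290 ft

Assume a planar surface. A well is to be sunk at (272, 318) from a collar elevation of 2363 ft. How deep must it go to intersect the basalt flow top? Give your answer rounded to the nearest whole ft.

Two edge vectors: SP-2→SP-3 = (12, -36, -21), SP-2→SP-4 = (75, 108, -49).
Normal n = (SP-2→SP-3) × (SP-2→SP-4) = (4032, -987, 3996).
So ∂z/∂x = −n_x/n_z = −1.00901 and ∂z/∂y = −n_y/n_z = 0.24700.
Intercept c from SP-2: 2339 + 221.98 − 91.14 = 2469.84.
At (272, 318): z_contact = −274.5 + 78.5 + 2469.84 = 2273.9 ft.
Depth below ground = 2363 − 2273.9 = 89 ft.

89 ft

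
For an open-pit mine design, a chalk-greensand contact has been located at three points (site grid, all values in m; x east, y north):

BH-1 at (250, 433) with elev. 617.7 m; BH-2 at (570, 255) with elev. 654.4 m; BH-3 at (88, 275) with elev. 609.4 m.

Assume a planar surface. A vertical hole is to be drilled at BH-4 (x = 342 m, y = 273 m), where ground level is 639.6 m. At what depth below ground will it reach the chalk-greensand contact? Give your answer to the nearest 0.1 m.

Let the plane be z = a·x + b·y + c.
BH-2−BH-1: 320a − 178b = 36.7;  BH-3−BH-1: −162a − 158b = −8.3.
Solving gives a = 0.09164, b = −0.04143.
Then c = 617.7 − a·250 − b·433 = 612.73.
At (342, 273): z_contact = 31.34 − 11.31 + 612.73 = 632.76 m.
Depth below ground = 639.6 − 632.76 = 6.8 m.

6.8 m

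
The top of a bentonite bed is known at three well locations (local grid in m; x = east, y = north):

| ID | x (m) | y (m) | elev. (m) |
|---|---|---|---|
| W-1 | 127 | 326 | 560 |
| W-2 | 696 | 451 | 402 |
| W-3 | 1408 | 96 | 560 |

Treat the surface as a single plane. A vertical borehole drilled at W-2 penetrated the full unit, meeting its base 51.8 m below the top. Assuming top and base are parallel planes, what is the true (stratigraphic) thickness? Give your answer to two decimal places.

Two edge vectors: W-1→W-2 = (569, 125, -158), W-1→W-3 = (1281, -230, 0).
Normal n = (W-1→W-2) × (W-1→W-3) = (-36340, -202398, -290995).
So ∂z/∂x = −n_x/n_z = −0.12488 and ∂z/∂y = −n_y/n_z = −0.69554.
|∇z| = √(a²+b²) = 0.70666, so dip δ = arctan(0.70666) = 35.25°.
True thickness = vertical thickness × cos δ = 51.8 × cos 35.25° = 42.30 m.

42.30 m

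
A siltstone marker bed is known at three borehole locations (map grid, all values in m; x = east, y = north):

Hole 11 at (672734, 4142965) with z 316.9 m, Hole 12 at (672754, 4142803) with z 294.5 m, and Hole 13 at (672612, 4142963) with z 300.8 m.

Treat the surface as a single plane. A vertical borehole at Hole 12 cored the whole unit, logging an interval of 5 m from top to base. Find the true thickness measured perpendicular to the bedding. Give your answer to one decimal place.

4.9 m

Two edge vectors: Hole 11→Hole 12 = (20, -162, -22.4), Hole 11→Hole 13 = (-122, -2, -16.1).
Normal n = (Hole 11→Hole 12) × (Hole 11→Hole 13) = (2563.4, 3054.8, -19804).
So ∂z/∂x = −n_x/n_z = 0.12944 and ∂z/∂y = −n_y/n_z = 0.15425.
|∇z| = √(a²+b²) = 0.20137, so dip δ = arctan(0.20137) = 11.39°.
True thickness = vertical thickness × cos δ = 5 × cos 11.39° = 4.9 m.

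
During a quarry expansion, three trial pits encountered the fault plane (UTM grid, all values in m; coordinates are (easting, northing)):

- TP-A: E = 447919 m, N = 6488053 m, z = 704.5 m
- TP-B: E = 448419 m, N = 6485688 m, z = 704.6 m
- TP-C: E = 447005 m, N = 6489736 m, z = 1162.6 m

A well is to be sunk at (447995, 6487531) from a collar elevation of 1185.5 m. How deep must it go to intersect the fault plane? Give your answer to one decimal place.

Two edge vectors: TP-A→TP-B = (500, -2365, 0.1), TP-A→TP-C = (-914, 1683, 458.1).
Normal n = (TP-A→TP-B) × (TP-A→TP-C) = (-1083574.8, -229141.4, -1320110).
So ∂z/∂E = −n_x/n_z = −0.820821598 and ∂z/∂N = −n_y/n_z = −0.173577505.
Intercept c from TP-A: 704.5 + 367661.59 + 1126180.05 = 1494546.14.
At (447995, 6487531): z_contact = −367723.97 − 1126089.44 + 1494546.14 = 732.73 m.
Depth below ground = 1185.5 − 732.73 = 452.8 m.

452.8 m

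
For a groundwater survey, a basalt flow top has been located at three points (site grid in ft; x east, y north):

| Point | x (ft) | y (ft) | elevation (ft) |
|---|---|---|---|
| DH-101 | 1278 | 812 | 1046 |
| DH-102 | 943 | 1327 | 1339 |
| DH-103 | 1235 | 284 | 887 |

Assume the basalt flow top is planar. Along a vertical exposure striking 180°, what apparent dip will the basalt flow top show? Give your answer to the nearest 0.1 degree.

18.3°

Two edge vectors: DH-101→DH-102 = (-335, 515, 293), DH-101→DH-103 = (-43, -528, -159).
Normal n = (DH-101→DH-102) × (DH-101→DH-103) = (72819, -65864, 199025).
So ∂z/∂x = −n_x/n_z = −0.36588 and ∂z/∂y = −n_y/n_z = 0.33093.
Unit vector along 180° is (sin 180°, cos 180°) = (0.0000, -1.0000).
Slope in that direction = a·(0.0000) + b·(-1.0000) = −0.33093.
Apparent dip = arctan|0.33093| = 18.3° (true dip is 26.3°, so apparent ≤ true as expected).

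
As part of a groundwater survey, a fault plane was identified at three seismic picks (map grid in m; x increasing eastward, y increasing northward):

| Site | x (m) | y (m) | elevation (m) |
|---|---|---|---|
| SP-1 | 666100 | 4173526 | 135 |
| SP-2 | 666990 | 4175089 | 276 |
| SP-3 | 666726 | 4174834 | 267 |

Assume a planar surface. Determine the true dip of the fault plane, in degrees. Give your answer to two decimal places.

11.12°

Two edge vectors: SP-1→SP-2 = (890, 1563, 141), SP-1→SP-3 = (626, 1308, 132).
Normal n = (SP-1→SP-2) × (SP-1→SP-3) = (21888, -29214, 185682).
So ∂z/∂x = −n_x/n_z = −0.11788 and ∂z/∂y = −n_y/n_z = 0.15733.
Gradient magnitude |∇z| = √(a² + b²) = √(0.01390 + 0.02475) = 0.19659.
True dip = arctan(0.19659) = 11.12°, dipping toward SE (azimuth ≈ 143°).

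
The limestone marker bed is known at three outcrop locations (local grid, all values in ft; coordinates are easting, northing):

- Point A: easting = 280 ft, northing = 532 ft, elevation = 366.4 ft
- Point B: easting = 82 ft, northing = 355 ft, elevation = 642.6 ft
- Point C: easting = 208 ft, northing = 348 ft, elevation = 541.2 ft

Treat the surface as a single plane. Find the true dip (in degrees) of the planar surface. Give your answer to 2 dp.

Two edge vectors: Point A→Point B = (-198, -177, 276.2), Point A→Point C = (-72, -184, 174.8).
Normal n = (Point A→Point B) × (Point A→Point C) = (19881.2, 14724, 23688).
So ∂z/∂easting = −n_x/n_z = −0.83929 and ∂z/∂northing = −n_y/n_z = −0.62158.
Gradient magnitude |∇z| = √(a² + b²) = √(0.70441 + 0.38636) = 1.04440.
True dip = arctan(1.04440) = 46.24°, dipping toward NE (azimuth ≈ 053°).

46.24°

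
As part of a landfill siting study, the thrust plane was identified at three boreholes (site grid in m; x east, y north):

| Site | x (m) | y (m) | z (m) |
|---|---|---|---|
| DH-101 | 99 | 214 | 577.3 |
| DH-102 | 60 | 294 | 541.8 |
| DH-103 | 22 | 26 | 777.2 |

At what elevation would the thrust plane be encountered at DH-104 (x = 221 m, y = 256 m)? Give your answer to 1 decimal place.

460.3 m

Two edge vectors: DH-101→DH-102 = (-39, 80, -35.5), DH-101→DH-103 = (-77, -188, 199.9).
Normal n = (DH-101→DH-102) × (DH-101→DH-103) = (9318, 10529.6, 13492).
So ∂z/∂x = −n_x/n_z = −0.69063 and ∂z/∂y = −n_y/n_z = −0.78043.
Intercept c from DH-101: 577.3 + 68.37 + 167.01 = 812.69.
At (221, 256): z = −152.6 − 199.8 + 812.69 = 460.3 m.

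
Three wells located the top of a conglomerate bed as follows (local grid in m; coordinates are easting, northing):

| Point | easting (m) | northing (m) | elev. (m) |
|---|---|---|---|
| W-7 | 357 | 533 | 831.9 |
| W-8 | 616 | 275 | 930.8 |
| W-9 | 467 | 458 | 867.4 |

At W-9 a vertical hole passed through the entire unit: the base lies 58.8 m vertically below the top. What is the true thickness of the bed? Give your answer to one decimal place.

56.8 m

Let the plane be z = a·easting + b·northing + c.
W-8−W-7: 259a − 258b = 98.9;  W-9−W-7: 110a − 75b = 35.5.
Solving gives a = 0.19447, b = −0.18811.
|∇z| = √(a²+b²) = 0.27056, so dip δ = arctan(0.27056) = 15.14°.
True thickness = vertical thickness × cos δ = 58.8 × cos 15.14° = 56.8 m.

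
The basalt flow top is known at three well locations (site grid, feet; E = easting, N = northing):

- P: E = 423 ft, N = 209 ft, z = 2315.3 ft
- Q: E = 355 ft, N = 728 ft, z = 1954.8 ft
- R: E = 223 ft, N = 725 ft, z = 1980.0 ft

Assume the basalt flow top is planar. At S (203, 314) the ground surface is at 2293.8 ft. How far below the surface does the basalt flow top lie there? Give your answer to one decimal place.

Let the plane be z = a·E + b·N + c.
Q−P: −68a + 519b = −360.5;  R−P: −200a + 516b = −335.3.
Solving gives a = −0.17460, b = −0.71748.
Then c = 2315.3 − a·423 − b·209 = 2539.11.
At (203, 314): z_contact = −35.44 − 225.29 + 2539.11 = 2278.38 ft.
Depth below ground = 2293.8 − 2278.38 = 15.4 ft.

15.4 ft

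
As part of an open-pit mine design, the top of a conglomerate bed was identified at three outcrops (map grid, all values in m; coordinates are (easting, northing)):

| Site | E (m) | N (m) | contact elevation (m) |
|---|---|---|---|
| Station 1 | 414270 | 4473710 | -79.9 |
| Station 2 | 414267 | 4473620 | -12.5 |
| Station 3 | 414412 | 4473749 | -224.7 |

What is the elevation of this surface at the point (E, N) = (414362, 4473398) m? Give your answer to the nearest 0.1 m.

69.6 m

Let the plane be z = a·E + b·N + c.
Station 2−Station 1: −3a − 90b = 67.4;  Station 3−Station 1: 142a + 39b = −144.8.
Solving gives a = −0.821558872, b = −0.721503593.
Then c = -79.9 − a·414270 − b·4473710 = 3568065.13.
At (414362, 4473398): z = −340422.8 − 3227572.7 + 3568065.13 = 69.6 m.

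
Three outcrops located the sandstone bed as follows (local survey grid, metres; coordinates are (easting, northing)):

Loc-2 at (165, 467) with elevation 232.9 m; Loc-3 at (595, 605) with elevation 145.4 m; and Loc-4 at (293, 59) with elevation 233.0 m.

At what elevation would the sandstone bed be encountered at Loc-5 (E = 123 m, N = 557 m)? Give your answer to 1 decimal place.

Two edge vectors: Loc-2→Loc-3 = (430, 138, -87.5), Loc-2→Loc-4 = (128, -408, 0.1).
Normal n = (Loc-2→Loc-3) × (Loc-2→Loc-4) = (-35686.2, -11243, -193104).
So ∂z/∂E = −n_x/n_z = −0.18480 and ∂z/∂N = −n_y/n_z = −0.05822.
Intercept c from Loc-2: 232.9 + 30.49 + 27.19 = 290.58.
At (123, 557): z = −22.7 − 32.4 + 290.58 = 235.4 m.

235.4 m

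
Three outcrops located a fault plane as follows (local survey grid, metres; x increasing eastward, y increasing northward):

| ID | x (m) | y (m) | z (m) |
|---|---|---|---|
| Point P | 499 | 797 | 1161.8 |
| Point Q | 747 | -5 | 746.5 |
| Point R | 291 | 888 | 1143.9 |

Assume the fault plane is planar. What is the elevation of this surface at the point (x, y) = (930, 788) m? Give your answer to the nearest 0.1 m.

1311.9 m

Let the plane be z = a·x + b·y + c.
Point Q−Point P: 248a − 802b = −415.3;  Point R−Point P: −208a + 91b = −17.9.
Solving gives a = 0.36152, b = 0.62962.
Then c = 1161.8 − a·499 − b·797 = 479.59.
At (930, 788): z = 336.2 + 496.1 + 479.59 = 1311.9 m.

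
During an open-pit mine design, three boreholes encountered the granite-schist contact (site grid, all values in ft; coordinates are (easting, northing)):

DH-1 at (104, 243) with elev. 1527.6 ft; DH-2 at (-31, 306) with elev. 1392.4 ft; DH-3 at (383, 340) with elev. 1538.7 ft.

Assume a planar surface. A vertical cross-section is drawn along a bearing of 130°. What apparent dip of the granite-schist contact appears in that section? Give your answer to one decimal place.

47.8°

Two edge vectors: DH-1→DH-2 = (-135, 63, -135.2), DH-1→DH-3 = (279, 97, 11.1).
Normal n = (DH-1→DH-2) × (DH-1→DH-3) = (13813.7, -36222.3, -30672).
So ∂z/∂E = −n_x/n_z = 0.45037 and ∂z/∂N = −n_y/n_z = −1.18096.
Unit vector along 130° is (sin 130°, cos 130°) = (0.7660, -0.6428).
Slope in that direction = a·(0.7660) + b·(-0.6428) = 1.10411.
Apparent dip = arctan|1.10411| = 47.8° (true dip is 51.6°, so apparent ≤ true as expected).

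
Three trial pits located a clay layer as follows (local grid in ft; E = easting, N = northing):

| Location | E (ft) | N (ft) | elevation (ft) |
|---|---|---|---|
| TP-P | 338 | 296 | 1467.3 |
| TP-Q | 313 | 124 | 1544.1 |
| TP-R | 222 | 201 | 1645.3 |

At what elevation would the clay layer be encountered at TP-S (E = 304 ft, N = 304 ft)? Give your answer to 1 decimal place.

Two edge vectors: TP-P→TP-Q = (-25, -172, 76.8), TP-P→TP-R = (-116, -95, 178).
Normal n = (TP-P→TP-Q) × (TP-P→TP-R) = (-23320, -4458.8, -17577).
So ∂z/∂E = −n_x/n_z = −1.32673 and ∂z/∂N = −n_y/n_z = −0.25367.
Intercept c from TP-P: 1467.3 + 448.44 + 75.09 = 1990.82.
At (304, 304): z = −403.3 − 77.1 + 1990.82 = 1510.4 ft.

1510.4 ft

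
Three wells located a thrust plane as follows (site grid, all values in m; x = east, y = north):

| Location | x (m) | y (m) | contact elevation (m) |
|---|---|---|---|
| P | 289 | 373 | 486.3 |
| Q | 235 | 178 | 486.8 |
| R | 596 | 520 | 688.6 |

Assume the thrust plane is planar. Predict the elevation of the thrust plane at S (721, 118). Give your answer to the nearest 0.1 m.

869.5 m

Let the plane be z = a·x + b·y + c.
Q−P: −54a − 195b = 0.5;  R−P: 307a + 147b = 202.3.
Solving gives a = 0.76111, b = −0.21333.
Then c = 486.3 − a·289 − b·373 = 345.91.
At (721, 118): z = 548.8 − 25.2 + 345.91 = 869.5 m.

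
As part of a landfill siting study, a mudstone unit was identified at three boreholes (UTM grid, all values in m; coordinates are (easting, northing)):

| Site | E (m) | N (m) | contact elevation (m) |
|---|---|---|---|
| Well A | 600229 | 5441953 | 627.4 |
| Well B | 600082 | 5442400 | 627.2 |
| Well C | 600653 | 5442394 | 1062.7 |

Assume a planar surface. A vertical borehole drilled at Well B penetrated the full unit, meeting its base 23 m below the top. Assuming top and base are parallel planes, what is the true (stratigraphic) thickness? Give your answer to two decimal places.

17.91 m

Let the plane be z = a·E + b·N + c.
Well B−Well A: −147a + 447b = −0.2;  Well C−Well A: 424a + 441b = 435.3.
Solving gives a = 0.76534, b = 0.25124.
|∇z| = √(a²+b²) = 0.80552, so dip δ = arctan(0.80552) = 38.85°.
True thickness = vertical thickness × cos δ = 23 × cos 38.85° = 17.91 m.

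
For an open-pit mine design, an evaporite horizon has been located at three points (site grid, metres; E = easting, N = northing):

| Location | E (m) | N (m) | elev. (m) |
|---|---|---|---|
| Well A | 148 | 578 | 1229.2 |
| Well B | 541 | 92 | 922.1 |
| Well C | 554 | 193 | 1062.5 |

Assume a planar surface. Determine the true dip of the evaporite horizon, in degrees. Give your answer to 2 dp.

Two edge vectors: Well A→Well B = (393, -486, -307.1), Well A→Well C = (406, -385, -166.7).
Normal n = (Well A→Well B) × (Well A→Well C) = (-37217.3, -59169.5, 46011).
So ∂z/∂E = −n_x/n_z = 0.80888 and ∂z/∂N = −n_y/n_z = 1.28599.
Gradient magnitude |∇z| = √(a² + b²) = √(0.65428 + 1.65376) = 1.51922.
True dip = arctan(1.51922) = 56.65°, dipping toward SSW (azimuth ≈ 212°).

56.65°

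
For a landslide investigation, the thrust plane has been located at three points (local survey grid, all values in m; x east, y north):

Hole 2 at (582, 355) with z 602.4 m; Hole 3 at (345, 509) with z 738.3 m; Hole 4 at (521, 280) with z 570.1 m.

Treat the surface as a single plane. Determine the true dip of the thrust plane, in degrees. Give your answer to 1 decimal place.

Let the plane be z = a·x + b·y + c.
Hole 3−Hole 2: −237a + 154b = 135.9;  Hole 4−Hole 2: −61a − 75b = −32.3.
Solving gives a = −0.19207, b = 0.58688.
Gradient magnitude |∇z| = √(a² + b²) = √(0.03689 + 0.34443) = 0.61751.
True dip = arctan(0.61751) = 31.7°, dipping toward SSE (azimuth ≈ 162°).

31.7°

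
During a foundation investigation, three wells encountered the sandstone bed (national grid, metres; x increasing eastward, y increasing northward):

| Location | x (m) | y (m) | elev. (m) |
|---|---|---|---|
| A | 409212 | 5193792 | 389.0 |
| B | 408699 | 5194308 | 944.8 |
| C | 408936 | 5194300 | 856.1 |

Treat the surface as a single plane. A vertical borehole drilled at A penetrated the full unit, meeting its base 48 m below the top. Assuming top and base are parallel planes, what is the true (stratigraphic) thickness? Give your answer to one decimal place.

Two edge vectors: A→B = (-513, 516, 555.8), A→C = (-276, 508, 467.1).
Normal n = (A→B) × (A→C) = (-41322.8, 86221.5, -118188).
So ∂z/∂x = −n_x/n_z = −0.34964 and ∂z/∂y = −n_y/n_z = 0.72953.
|∇z| = √(a²+b²) = 0.80899, so dip δ = arctan(0.80899) = 38.97°.
True thickness = vertical thickness × cos δ = 48 × cos 38.97° = 37.3 m.

37.3 m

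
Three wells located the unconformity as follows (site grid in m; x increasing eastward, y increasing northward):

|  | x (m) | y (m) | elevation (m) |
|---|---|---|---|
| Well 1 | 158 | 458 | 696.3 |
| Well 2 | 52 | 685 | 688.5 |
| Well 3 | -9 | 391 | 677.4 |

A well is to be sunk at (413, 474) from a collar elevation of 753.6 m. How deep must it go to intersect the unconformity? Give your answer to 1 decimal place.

29.8 m

Let the plane be z = a·x + b·y + c.
Well 2−Well 1: −106a + 227b = −7.8;  Well 3−Well 1: −167a − 67b = −18.9.
Solving gives a = 0.10693, b = 0.01557.
Then c = 696.3 − a·158 − b·458 = 672.27.
At (413, 474): z_contact = 44.16 + 7.38 + 672.27 = 723.82 m.
Depth below ground = 753.6 − 723.82 = 29.8 m.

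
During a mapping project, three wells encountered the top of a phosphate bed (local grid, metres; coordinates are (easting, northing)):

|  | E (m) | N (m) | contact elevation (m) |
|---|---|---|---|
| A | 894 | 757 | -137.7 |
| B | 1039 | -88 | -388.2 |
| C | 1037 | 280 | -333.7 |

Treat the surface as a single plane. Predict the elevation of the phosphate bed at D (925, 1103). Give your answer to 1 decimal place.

-115.8 m

Two edge vectors: A→B = (145, -845, -250.5), A→C = (143, -477, -196).
Normal n = (A→B) × (A→C) = (46131.5, -7401.5, 51670).
So ∂z/∂E = −n_x/n_z = −0.892810 and ∂z/∂N = −n_y/n_z = 0.143246.
Intercept c from A: -137.7 + 798.17 − 108.44 = 552.04.
At (925, 1103): z = −825.8 + 158.0 + 552.04 = -115.8 m.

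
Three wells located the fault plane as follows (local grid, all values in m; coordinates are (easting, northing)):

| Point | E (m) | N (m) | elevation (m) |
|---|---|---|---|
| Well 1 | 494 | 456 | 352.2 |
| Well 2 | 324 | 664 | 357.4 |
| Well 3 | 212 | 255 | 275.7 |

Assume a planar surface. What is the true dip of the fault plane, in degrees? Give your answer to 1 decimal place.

Let the plane be z = a·E + b·N + c.
Well 2−Well 1: −170a + 208b = 5.2;  Well 3−Well 1: −282a − 201b = −76.5.
Solving gives a = 0.16016, b = 0.15590.
Gradient magnitude |∇z| = √(a² + b²) = √(0.02565 + 0.02430) = 0.22351.
True dip = arctan(0.22351) = 12.6°, dipping toward SW (azimuth ≈ 226°).

12.6°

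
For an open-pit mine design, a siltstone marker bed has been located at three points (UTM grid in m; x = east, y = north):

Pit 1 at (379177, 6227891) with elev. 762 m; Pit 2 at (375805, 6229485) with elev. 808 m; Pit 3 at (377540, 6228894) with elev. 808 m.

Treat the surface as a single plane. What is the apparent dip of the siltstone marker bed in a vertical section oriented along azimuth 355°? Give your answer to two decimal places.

Two edge vectors: Pit 1→Pit 2 = (-3372, 1594, 46), Pit 1→Pit 3 = (-1637, 1003, 46).
Normal n = (Pit 1→Pit 2) × (Pit 1→Pit 3) = (27186, 79810, -772738).
So ∂z/∂x = −n_x/n_z = 0.03518 and ∂z/∂y = −n_y/n_z = 0.10328.
Unit vector along 355° is (sin 355°, cos 355°) = (-0.0872, 0.9962).
Slope in that direction = a·(-0.0872) + b·(0.9962) = 0.09982.
Apparent dip = arctan|0.09982| = 5.70° (true dip is 6.2°, so apparent ≤ true as expected).

5.70°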